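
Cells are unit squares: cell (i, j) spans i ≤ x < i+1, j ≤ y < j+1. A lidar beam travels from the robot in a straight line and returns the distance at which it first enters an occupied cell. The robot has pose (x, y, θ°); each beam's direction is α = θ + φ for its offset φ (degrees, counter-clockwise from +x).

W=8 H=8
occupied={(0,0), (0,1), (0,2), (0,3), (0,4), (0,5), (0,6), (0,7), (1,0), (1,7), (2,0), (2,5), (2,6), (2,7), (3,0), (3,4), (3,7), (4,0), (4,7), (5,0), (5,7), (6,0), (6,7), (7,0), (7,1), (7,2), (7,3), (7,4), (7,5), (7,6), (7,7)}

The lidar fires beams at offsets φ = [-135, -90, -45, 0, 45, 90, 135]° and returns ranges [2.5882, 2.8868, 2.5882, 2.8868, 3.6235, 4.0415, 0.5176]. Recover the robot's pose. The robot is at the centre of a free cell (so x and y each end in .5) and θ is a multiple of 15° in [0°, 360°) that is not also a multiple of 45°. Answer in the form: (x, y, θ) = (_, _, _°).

Enumerate (i+0.5, j+0.5, θ) over the 33 free cells and 16 admissible headings. For each, cast all 7 beams and compare to the given ranges.
  (5.5, 5.5, 240°): beam 1 = 1.5529 ≠ 2.5882 ✗
  (6.5, 5.5, 210°): beam 1 = 1.5529 ≠ 2.5882 ✗
  (2.5, 1.5, 330°): beam 1 = 1.5529 ≠ 2.5882 ✗
  (1.5, 3.5, 210°): beam 1 = 1.9319 ≠ 2.5882 ✗
  …
  (3.5, 3.5, 300°): r_1=2.5882, r_2=2.8868, r_3=2.5882, r_4=2.8868, r_5=3.6235, r_6=4.0415, r_7=0.5176 — all match ✓
No second candidate reproduces the full scan.

(x, y, θ) = (3.5, 3.5, 300°)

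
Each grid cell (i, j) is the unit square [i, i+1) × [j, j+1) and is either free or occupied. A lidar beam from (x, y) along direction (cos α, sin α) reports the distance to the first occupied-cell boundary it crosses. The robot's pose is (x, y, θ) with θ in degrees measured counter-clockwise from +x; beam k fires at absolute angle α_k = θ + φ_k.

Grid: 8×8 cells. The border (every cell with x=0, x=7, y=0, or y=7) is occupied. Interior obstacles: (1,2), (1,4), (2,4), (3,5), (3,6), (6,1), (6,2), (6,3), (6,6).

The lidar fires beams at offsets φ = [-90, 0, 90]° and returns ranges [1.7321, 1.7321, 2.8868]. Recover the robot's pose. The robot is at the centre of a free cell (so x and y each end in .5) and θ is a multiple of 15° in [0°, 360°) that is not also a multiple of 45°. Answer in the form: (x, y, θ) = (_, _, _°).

(x, y, θ) = (4.5, 2.5, 30°)

Enumerate (i+0.5, j+0.5, θ) over the 27 free cells and 16 admissible headings. For each, cast all 3 beams and compare to the given ranges.
  (4.5, 2.5, 240°): beam 1 = 3.0000 ≠ 1.7321 ✗
  (3.5, 3.5, 195°): beam 1 = 1.5529 ≠ 1.7321 ✗
  (4.5, 4.5, 15°): beam 1 = 3.6235 ≠ 1.7321 ✗
  (4.5, 1.5, 195°): beam 1 = 3.6235 ≠ 1.7321 ✗
  …
  (4.5, 2.5, 30°): r_1=1.7321, r_2=1.7321, r_3=2.8868 — all match ✓
Unique over the lattice → pose = (4.5, 2.5, 30°).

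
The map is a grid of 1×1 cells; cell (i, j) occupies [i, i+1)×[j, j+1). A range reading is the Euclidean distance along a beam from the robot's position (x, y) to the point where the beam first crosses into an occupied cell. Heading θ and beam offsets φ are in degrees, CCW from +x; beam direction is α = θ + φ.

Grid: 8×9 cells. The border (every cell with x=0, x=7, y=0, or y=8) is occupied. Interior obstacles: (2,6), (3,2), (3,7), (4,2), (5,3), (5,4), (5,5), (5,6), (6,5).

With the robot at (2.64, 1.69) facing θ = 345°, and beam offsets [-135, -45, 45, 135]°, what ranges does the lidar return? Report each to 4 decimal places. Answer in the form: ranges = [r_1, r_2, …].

beam 1: φ=-135°, α=210°
  direction (-0.8660, -0.5000); cell (2,1); t to first gridline: x 0.7390, y 1.3800 (then +1.1547 / +2.0000)
    (1,1) via x @ 0.7390
    (1,0) via y @ 1.3800  # hit
  → r_1 = 1.3800
beam 2: φ=-45°, α=300°
  direction (0.5000, -0.8660); cell (2,1); t to first gridline: x 0.7200, y 0.7967 (then +2.0000 / +1.1547)
    (3,1) via x @ 0.7200
    (3,0) via y @ 0.7967  # hit
  → r_2 = 0.7967
beam 3: φ=45°, α=30°
  direction (0.8660, 0.5000); cell (2,1); t to first gridline: x 0.4157, y 0.6200 (then +1.1547 / +2.0000)
    (3,1) via x @ 0.4157
    (3,2) via y @ 0.6200  # hit
  → r_3 = 0.6200
beam 4: φ=135°, α=120°
  direction (-0.5000, 0.8660); cell (2,1); t to first gridline: x 1.2800, y 0.3580 (then +2.0000 / +1.1547)
    (2,2) via y @ 0.3580
    (1,2) via x @ 1.2800
    (1,3) via y @ 1.5127
    (1,4) via y @ 2.6674
    (0,4) via x @ 3.2800  # hit
  → r_4 = 3.2800

ranges = [1.3800, 0.7967, 0.6200, 3.2800]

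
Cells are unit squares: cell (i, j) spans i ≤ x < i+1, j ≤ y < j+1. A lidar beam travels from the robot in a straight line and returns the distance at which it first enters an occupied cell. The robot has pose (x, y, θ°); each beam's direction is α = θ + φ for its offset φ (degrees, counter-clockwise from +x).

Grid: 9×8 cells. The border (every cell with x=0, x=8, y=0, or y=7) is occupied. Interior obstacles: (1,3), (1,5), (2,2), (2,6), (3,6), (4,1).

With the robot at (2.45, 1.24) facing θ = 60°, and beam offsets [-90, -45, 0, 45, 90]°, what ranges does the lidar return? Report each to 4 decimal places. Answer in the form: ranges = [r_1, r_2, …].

ranges = [0.4800, 1.6047, 0.8776, 0.7868, 1.6743]

beam 1: φ=-90°, α=330°
  direction (0.8660, -0.5000); cell (2,1); t to first gridline: x 0.6351, y 0.4800 (then +1.1547 / +2.0000)
    (2,0) via y @ 0.4800  # hit
  → r_1 = 0.4800
beam 2: φ=-45°, α=15°
  direction (0.9659, 0.2588); cell (2,1); t to first gridline: x 0.5694, y 2.9364 (then +1.0353 / +3.8637)
    (3,1) via x @ 0.5694
    (4,1) via x @ 1.6047  # hit
  → r_2 = 1.6047
beam 3: φ=0°, α=60°
  direction (0.5000, 0.8660); cell (2,1); t to first gridline: x 1.1000, y 0.8776 (then +2.0000 / +1.1547)
    (2,2) via y @ 0.8776  # hit
  → r_3 = 0.8776
beam 4: φ=45°, α=105°
  direction (-0.2588, 0.9659); cell (2,1); t to first gridline: x 1.7387, y 0.7868 (then +3.8637 / +1.0353)
    (2,2) via y @ 0.7868  # hit
  → r_4 = 0.7868
beam 5: φ=90°, α=150°
  direction (-0.8660, 0.5000); cell (2,1); t to first gridline: x 0.5196, y 1.5200 (then +1.1547 / +2.0000)
    (1,1) via x @ 0.5196
    (1,2) via y @ 1.5200
    (0,2) via x @ 1.6743  # hit
  → r_5 = 1.6743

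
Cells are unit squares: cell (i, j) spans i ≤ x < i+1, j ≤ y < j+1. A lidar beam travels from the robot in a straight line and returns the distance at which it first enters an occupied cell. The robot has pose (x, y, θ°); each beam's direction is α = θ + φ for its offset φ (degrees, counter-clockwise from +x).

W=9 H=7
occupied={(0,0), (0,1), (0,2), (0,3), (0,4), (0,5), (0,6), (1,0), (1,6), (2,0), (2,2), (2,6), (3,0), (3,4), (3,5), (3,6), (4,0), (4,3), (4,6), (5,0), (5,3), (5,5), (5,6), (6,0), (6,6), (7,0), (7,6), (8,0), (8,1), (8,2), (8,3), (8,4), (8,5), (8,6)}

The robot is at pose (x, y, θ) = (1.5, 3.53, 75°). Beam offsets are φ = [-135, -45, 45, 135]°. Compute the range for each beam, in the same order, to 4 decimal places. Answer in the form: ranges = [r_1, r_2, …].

ranges = [1.0000, 1.7321, 1.0000, 0.5774]

beam 1: φ=-135°, α=300°
  d=(0.5000,-0.8660)  start (1,3)  tX=1.0000 tY=0.6120  stride 1/|dx|=2.0000 1/|dy|=1.1547
    cross y-line → (1,2), t=0.6120
    cross x-line → (2,2), t=1.0000 (wall)
  → r_1 = 1.0000
beam 2: φ=-45°, α=30°
  d=(0.8660,0.5000)  start (1,3)  tX=0.5774 tY=0.9400  stride 1/|dx|=1.1547 1/|dy|=2.0000
    cross x-line → (2,3), t=0.5774
    cross y-line → (2,4), t=0.9400
    cross x-line → (3,4), t=1.7321 (wall)
  → r_2 = 1.7321
beam 3: φ=45°, α=120°
  d=(-0.5000,0.8660)  start (1,3)  tX=1.0000 tY=0.5427  stride 1/|dx|=2.0000 1/|dy|=1.1547
    cross y-line → (1,4), t=0.5427
    cross x-line → (0,4), t=1.0000 (wall)
  → r_3 = 1.0000
beam 4: φ=135°, α=210°
  d=(-0.8660,-0.5000)  start (1,3)  tX=0.5774 tY=1.0600  stride 1/|dx|=1.1547 1/|dy|=2.0000
    cross x-line → (0,3), t=0.5774 (wall)
  → r_4 = 0.5774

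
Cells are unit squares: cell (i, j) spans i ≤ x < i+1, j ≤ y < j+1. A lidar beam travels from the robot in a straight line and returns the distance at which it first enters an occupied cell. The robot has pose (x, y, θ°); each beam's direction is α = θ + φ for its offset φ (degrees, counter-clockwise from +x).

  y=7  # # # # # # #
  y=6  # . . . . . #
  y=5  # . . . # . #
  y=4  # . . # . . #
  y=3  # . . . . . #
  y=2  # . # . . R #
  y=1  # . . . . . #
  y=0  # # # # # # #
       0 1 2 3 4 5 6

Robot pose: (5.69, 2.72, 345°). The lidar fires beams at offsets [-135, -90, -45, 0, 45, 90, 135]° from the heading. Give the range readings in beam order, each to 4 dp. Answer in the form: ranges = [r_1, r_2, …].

beam 1: φ=-135°, α=210°
  d=(-0.8660,-0.5000)  start (5,2)  tX=0.7967 tY=1.4400  stride 1/|dx|=1.1547 1/|dy|=2.0000
    cross x-line → (4,2), t=0.7967
    cross y-line → (4,1), t=1.4400
    cross x-line → (3,1), t=1.9514
    cross x-line → (2,1), t=3.1061
    cross y-line → (2,0), t=3.4400 (wall)
  → r_1 = 3.4400
beam 2: φ=-90°, α=255°
  d=(-0.2588,-0.9659)  start (5,2)  tX=2.6660 tY=0.7454  stride 1/|dx|=3.8637 1/|dy|=1.0353
    cross y-line → (5,1), t=0.7454
    cross y-line → (5,0), t=1.7807 (wall)
  → r_2 = 1.7807
beam 3: φ=-45°, α=300°
  d=(0.5000,-0.8660)  start (5,2)  tX=0.6200 tY=0.8314  stride 1/|dx|=2.0000 1/|dy|=1.1547
    cross x-line → (6,2), t=0.6200 (wall)
  → r_3 = 0.6200
beam 4: φ=0°, α=345°
  d=(0.9659,-0.2588)  start (5,2)  tX=0.3209 tY=2.7819  stride 1/|dx|=1.0353 1/|dy|=3.8637
    cross x-line → (6,2), t=0.3209 (wall)
  → r_4 = 0.3209
beam 5: φ=45°, α=30°
  d=(0.8660,0.5000)  start (5,2)  tX=0.3580 tY=0.5600  stride 1/|dx|=1.1547 1/|dy|=2.0000
    cross x-line → (6,2), t=0.3580 (wall)
  → r_5 = 0.3580
beam 6: φ=90°, α=75°
  d=(0.2588,0.9659)  start (5,2)  tX=1.1977 tY=0.2899  stride 1/|dx|=3.8637 1/|dy|=1.0353
    cross y-line → (5,3), t=0.2899
    cross x-line → (6,3), t=1.1977 (wall)
  → r_6 = 1.1977
beam 7: φ=135°, α=120°
  d=(-0.5000,0.8660)  start (5,2)  tX=1.3800 tY=0.3233  stride 1/|dx|=2.0000 1/|dy|=1.1547
    cross y-line → (5,3), t=0.3233
    cross x-line → (4,3), t=1.3800
    cross y-line → (4,4), t=1.4780
    cross y-line → (4,5), t=2.6327 (wall)
  → r_7 = 2.6327

ranges = [3.4400, 1.7807, 0.6200, 0.3209, 0.3580, 1.1977, 2.6327]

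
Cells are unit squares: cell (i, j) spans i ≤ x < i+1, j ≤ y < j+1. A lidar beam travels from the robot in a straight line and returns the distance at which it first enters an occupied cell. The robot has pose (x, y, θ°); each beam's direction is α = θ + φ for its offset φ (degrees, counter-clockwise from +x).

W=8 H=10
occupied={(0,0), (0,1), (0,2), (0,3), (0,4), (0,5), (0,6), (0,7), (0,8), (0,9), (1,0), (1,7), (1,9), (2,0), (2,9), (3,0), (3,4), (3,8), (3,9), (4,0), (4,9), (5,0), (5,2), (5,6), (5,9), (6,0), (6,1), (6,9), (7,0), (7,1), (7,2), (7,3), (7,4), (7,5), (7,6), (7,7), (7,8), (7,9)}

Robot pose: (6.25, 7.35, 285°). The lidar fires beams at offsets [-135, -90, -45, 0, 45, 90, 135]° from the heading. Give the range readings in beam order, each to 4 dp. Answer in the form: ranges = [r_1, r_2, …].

beam 1: φ=-135°, α=150°
  cosα=-0.8660 sinα=0.5000 | (6,7) | tMaxX 0.2887 tMaxY 1.3000 | tΔX 1.1547 tΔY 2.0000
    t=0.2887 [x] (5,7)
    t=1.3000 [y] (5,8)
    t=1.4434 [x] (4,8)
    t=2.5981 [x] (3,8) — stop
  → r_1 = 2.5981
beam 2: φ=-90°, α=195°
  cosα=-0.9659 sinα=-0.2588 | (6,7) | tMaxX 0.2588 tMaxY 1.3523 | tΔX 1.0353 tΔY 3.8637
    t=0.2588 [x] (5,7)
    t=1.2941 [x] (4,7)
    t=1.3523 [y] (4,6)
    t=2.3294 [x] (3,6)
    t=3.3646 [x] (2,6)
    t=4.3999 [x] (1,6)
    t=5.2160 [y] (1,5)
    t=5.4352 [x] (0,5) — stop
  → r_2 = 5.4352
beam 3: φ=-45°, α=240°
  cosα=-0.5000 sinα=-0.8660 | (6,7) | tMaxX 0.5000 tMaxY 0.4041 | tΔX 2.0000 tΔY 1.1547
    t=0.4041 [y] (6,6)
    t=0.5000 [x] (5,6) — stop
  → r_3 = 0.5000
beam 4: φ=0°, α=285°
  cosα=0.2588 sinα=-0.9659 | (6,7) | tMaxX 2.8978 tMaxY 0.3623 | tΔX 3.8637 tΔY 1.0353
    t=0.3623 [y] (6,6)
    t=1.3976 [y] (6,5)
    t=2.4329 [y] (6,4)
    t=2.8978 [x] (7,4) — stop
  → r_4 = 2.8978
beam 5: φ=45°, α=330°
  cosα=0.8660 sinα=-0.5000 | (6,7) | tMaxX 0.8660 tMaxY 0.7000 | tΔX 1.1547 tΔY 2.0000
    t=0.7000 [y] (6,6)
    t=0.8660 [x] (7,6) — stop
  → r_5 = 0.8660
beam 6: φ=90°, α=15°
  cosα=0.9659 sinα=0.2588 | (6,7) | tMaxX 0.7765 tMaxY 2.5114 | tΔX 1.0353 tΔY 3.8637
    t=0.7765 [x] (7,7) — stop
  → r_6 = 0.7765
beam 7: φ=135°, α=60°
  cosα=0.5000 sinα=0.8660 | (6,7) | tMaxX 1.5000 tMaxY 0.7506 | tΔX 2.0000 tΔY 1.1547
    t=0.7506 [y] (6,8)
    t=1.5000 [x] (7,8) — stop
  → r_7 = 1.5000

ranges = [2.5981, 5.4352, 0.5000, 2.8978, 0.8660, 0.7765, 1.5000]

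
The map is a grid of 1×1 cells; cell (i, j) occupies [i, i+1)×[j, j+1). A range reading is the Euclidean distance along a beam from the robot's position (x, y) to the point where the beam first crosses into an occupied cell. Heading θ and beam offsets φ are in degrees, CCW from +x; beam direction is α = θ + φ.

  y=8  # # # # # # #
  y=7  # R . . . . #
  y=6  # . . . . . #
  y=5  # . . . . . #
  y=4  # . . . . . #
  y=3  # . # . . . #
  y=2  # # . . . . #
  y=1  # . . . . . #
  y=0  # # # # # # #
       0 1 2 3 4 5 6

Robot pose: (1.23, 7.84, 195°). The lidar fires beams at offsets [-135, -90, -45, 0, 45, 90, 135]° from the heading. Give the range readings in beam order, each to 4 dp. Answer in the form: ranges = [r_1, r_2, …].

ranges = [0.1848, 0.1656, 0.2656, 0.2381, 0.4600, 3.9755, 5.5079]

beam 1: φ=-135°, α=60°
  d=(0.5000,0.8660)  start (1,7)  tX=1.5400 tY=0.1848  stride 1/|dx|=2.0000 1/|dy|=1.1547
    cross y-line → (1,8), t=0.1848 (wall)
  → r_1 = 0.1848
beam 2: φ=-90°, α=105°
  d=(-0.2588,0.9659)  start (1,7)  tX=0.8887 tY=0.1656  stride 1/|dx|=3.8637 1/|dy|=1.0353
    cross y-line → (1,8), t=0.1656 (wall)
  → r_2 = 0.1656
beam 3: φ=-45°, α=150°
  d=(-0.8660,0.5000)  start (1,7)  tX=0.2656 tY=0.3200  stride 1/|dx|=1.1547 1/|dy|=2.0000
    cross x-line → (0,7), t=0.2656 (wall)
  → r_3 = 0.2656
beam 4: φ=0°, α=195°
  d=(-0.9659,-0.2588)  start (1,7)  tX=0.2381 tY=3.2455  stride 1/|dx|=1.0353 1/|dy|=3.8637
    cross x-line → (0,7), t=0.2381 (wall)
  → r_4 = 0.2381
beam 5: φ=45°, α=240°
  d=(-0.5000,-0.8660)  start (1,7)  tX=0.4600 tY=0.9699  stride 1/|dx|=2.0000 1/|dy|=1.1547
    cross x-line → (0,7), t=0.4600 (wall)
  → r_5 = 0.4600
beam 6: φ=90°, α=285°
  d=(0.2588,-0.9659)  start (1,7)  tX=2.9751 tY=0.8696  stride 1/|dx|=3.8637 1/|dy|=1.0353
    cross y-line → (1,6), t=0.8696
    cross y-line → (1,5), t=1.9049
    cross y-line → (1,4), t=2.9402
    cross x-line → (2,4), t=2.9751
    cross y-line → (2,3), t=3.9755 (wall)
  → r_6 = 3.9755
beam 7: φ=135°, α=330°
  d=(0.8660,-0.5000)  start (1,7)  tX=0.8891 tY=1.6800  stride 1/|dx|=1.1547 1/|dy|=2.0000
    cross x-line → (2,7), t=0.8891
    cross y-line → (2,6), t=1.6800
    cross x-line → (3,6), t=2.0438
    cross x-line → (4,6), t=3.1985
    cross y-line → (4,5), t=3.6800
    cross x-line → (5,5), t=4.3532
    cross x-line → (6,5), t=5.5079 (wall)
  → r_7 = 5.5079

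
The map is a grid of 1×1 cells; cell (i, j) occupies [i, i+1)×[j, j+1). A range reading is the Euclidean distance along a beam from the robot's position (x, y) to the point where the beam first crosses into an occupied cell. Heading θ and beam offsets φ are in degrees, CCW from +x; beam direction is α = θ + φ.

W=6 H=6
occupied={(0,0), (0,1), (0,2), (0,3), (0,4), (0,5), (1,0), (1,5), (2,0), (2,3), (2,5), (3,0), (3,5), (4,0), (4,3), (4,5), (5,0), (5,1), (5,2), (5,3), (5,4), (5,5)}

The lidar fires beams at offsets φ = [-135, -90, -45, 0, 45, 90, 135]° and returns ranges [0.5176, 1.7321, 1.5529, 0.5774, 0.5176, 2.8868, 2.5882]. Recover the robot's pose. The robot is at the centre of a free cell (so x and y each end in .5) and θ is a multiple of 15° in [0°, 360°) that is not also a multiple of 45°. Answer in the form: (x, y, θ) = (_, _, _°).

(x, y, θ) = (3.5, 3.5, 150°)

Enumerate (i+0.5, j+0.5, θ) over the 14 free cells and 16 admissible headings. For each, cast all 7 beams and compare to the given ranges.
  (2.5, 4.5, 105°): beam 1 = 1.7321 ≠ 0.5176 ✗
  (3.5, 4.5, 105°): beam 1 = 1.0000 ≠ 0.5176 ✗
  (1.5, 4.5, 30°): beam 1 = 1.9319 ≠ 0.5176 ✗
  …
  (3.5, 3.5, 150°): r_1=0.5176, r_2=1.7321, r_3=1.5529, r_4=0.5774, r_5=0.5176, r_6=2.8868, r_7=2.5882 — all match ✓
Unique over the lattice → pose = (3.5, 3.5, 150°).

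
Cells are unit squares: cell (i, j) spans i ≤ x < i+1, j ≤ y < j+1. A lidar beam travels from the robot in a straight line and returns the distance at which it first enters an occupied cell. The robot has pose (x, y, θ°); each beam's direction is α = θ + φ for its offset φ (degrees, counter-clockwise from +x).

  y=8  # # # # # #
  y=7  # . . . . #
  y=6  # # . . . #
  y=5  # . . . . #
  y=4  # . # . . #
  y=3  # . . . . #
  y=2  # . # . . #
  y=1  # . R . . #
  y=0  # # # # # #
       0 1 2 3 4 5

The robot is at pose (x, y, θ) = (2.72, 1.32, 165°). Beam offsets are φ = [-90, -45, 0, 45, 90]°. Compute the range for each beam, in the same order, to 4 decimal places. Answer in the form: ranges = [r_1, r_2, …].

beam 1: φ=-90°, α=75°
  d=(0.2588,0.9659)  start (2,1)  tX=1.0818 tY=0.7040  stride 1/|dx|=3.8637 1/|dy|=1.0353
    cross y-line → (2,2), t=0.7040 (wall)
  → r_1 = 0.7040
beam 2: φ=-45°, α=120°
  d=(-0.5000,0.8660)  start (2,1)  tX=1.4400 tY=0.7852  stride 1/|dx|=2.0000 1/|dy|=1.1547
    cross y-line → (2,2), t=0.7852 (wall)
  → r_2 = 0.7852
beam 3: φ=0°, α=165°
  d=(-0.9659,0.2588)  start (2,1)  tX=0.7454 tY=2.6273  stride 1/|dx|=1.0353 1/|dy|=3.8637
    cross x-line → (1,1), t=0.7454
    cross x-line → (0,1), t=1.7807 (wall)
  → r_3 = 1.7807
beam 4: φ=45°, α=210°
  d=(-0.8660,-0.5000)  start (2,1)  tX=0.8314 tY=0.6400  stride 1/|dx|=1.1547 1/|dy|=2.0000
    cross y-line → (2,0), t=0.6400 (wall)
  → r_4 = 0.6400
beam 5: φ=90°, α=255°
  d=(-0.2588,-0.9659)  start (2,1)  tX=2.7819 tY=0.3313  stride 1/|dx|=3.8637 1/|dy|=1.0353
    cross y-line → (2,0), t=0.3313 (wall)
  → r_5 = 0.3313

ranges = [0.7040, 0.7852, 1.7807, 0.6400, 0.3313]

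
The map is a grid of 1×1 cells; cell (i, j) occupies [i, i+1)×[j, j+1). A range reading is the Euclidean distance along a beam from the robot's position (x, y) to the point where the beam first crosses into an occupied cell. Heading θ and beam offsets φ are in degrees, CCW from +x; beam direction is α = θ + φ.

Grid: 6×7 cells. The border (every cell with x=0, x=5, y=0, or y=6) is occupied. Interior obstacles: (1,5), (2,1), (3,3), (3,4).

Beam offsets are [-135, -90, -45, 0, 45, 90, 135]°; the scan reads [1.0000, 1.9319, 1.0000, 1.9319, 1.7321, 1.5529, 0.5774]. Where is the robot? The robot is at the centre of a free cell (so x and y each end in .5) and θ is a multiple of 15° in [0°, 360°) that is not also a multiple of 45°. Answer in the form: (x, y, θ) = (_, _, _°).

Candidates: 16 free-cell centres × 16 headings = 256 poses. Raycast each; keep the one whose scan matches to 4 dp.
  (2.5, 3.5, 195°): beam 3 = 1.7321 ≠ 1.0000 ✗
  (4.5, 4.5, 165°): beam 1 = 0.5774 ≠ 1.0000 ✗
  (4.5, 1.5, 300°): beam 1 = 1.5529 ≠ 1.0000 ✗
  …
  (4.5, 2.5, 195°): r_1=1.0000, r_2=1.9319, r_3=1.0000, r_4=1.9319, r_5=1.7321, r_6=1.5529, r_7=0.5774 — all match ✓
Unique over the lattice → pose = (4.5, 2.5, 195°).

(x, y, θ) = (4.5, 2.5, 195°)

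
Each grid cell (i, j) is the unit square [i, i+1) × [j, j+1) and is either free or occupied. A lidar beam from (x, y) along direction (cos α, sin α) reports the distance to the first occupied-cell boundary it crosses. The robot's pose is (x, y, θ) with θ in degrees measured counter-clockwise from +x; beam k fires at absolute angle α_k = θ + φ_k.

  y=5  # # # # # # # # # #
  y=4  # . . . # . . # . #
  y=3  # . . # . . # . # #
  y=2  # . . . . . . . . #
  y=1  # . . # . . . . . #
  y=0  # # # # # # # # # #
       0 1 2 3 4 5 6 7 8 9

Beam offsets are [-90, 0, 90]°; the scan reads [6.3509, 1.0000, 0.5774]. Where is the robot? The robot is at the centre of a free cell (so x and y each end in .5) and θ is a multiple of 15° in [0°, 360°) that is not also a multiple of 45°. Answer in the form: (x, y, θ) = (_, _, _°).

The pose lattice has 26·16 = 416 candidates. Test each by forward raycasting.
  (8.5, 4.5, 30°): beam 1 = 0.5774 ≠ 6.3509 ✗
  (1.5, 3.5, 195°): beam 1 = 1.5529 ≠ 6.3509 ✗
  (5.5, 1.5, 195°): beam 1 = 2.5882 ≠ 6.3509 ✗
  (7.5, 3.5, 300°): beam 1 = 0.5774 ≠ 6.3509 ✗
  …
  (1.5, 1.5, 120°): r_1=6.3509, r_2=1.0000, r_3=0.5774 — all match ✓
No second candidate reproduces the full scan.

(x, y, θ) = (1.5, 1.5, 120°)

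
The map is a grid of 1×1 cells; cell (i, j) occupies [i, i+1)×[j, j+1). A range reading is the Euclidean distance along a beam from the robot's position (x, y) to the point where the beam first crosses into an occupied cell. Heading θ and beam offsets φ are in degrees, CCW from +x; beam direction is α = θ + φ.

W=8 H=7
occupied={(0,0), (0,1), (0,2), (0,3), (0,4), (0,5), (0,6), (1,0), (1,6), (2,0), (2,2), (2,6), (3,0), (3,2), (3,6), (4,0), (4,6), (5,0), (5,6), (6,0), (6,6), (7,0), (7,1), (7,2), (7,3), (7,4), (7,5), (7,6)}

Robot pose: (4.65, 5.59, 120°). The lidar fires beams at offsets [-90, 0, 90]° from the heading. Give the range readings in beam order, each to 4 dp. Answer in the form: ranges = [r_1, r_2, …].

ranges = [0.8200, 0.4734, 4.2147]

beam 1: φ=-90°, α=30°
  d=(0.8660,0.5000)  start (4,5)  tX=0.4041 tY=0.8200  stride 1/|dx|=1.1547 1/|dy|=2.0000
    cross x-line → (5,5), t=0.4041
    cross y-line → (5,6), t=0.8200 (wall)
  → r_1 = 0.8200
beam 2: φ=0°, α=120°
  d=(-0.5000,0.8660)  start (4,5)  tX=1.3000 tY=0.4734  stride 1/|dx|=2.0000 1/|dy|=1.1547
    cross y-line → (4,6), t=0.4734 (wall)
  → r_2 = 0.4734
beam 3: φ=90°, α=210°
  d=(-0.8660,-0.5000)  start (4,5)  tX=0.7506 tY=1.1800  stride 1/|dx|=1.1547 1/|dy|=2.0000
    cross x-line → (3,5), t=0.7506
    cross y-line → (3,4), t=1.1800
    cross x-line → (2,4), t=1.9053
    cross x-line → (1,4), t=3.0600
    cross y-line → (1,3), t=3.1800
    cross x-line → (0,3), t=4.2147 (wall)
  → r_3 = 4.2147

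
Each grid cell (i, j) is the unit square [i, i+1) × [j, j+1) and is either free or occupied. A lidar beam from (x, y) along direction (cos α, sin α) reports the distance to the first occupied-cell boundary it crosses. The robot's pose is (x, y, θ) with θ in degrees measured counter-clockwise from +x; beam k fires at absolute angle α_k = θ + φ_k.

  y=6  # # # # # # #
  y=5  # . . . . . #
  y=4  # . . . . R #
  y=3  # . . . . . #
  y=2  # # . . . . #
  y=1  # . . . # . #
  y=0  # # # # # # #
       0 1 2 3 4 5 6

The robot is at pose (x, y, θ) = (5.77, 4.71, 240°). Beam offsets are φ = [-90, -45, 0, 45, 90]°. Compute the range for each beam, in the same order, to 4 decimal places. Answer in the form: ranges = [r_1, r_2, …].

beam 1: φ=-90°, α=150°
  dir = (cos 150°, sin 150°) = (-0.8660, 0.5000); from cell (5,4)
  next x-line at t=0.8891, next y-line at t=0.5800; Δt_x=1.1547, Δt_y=2.0000
    y: enter (5,5) at t=0.5800
    x: enter (4,5) at t=0.8891
    x: enter (3,5) at t=2.0438
    y: enter (3,6) at t=2.5800 ← occupied
  → r_1 = 2.5800
beam 2: φ=-45°, α=195°
  dir = (cos 195°, sin 195°) = (-0.9659, -0.2588); from cell (5,4)
  next x-line at t=0.7972, next y-line at t=2.7432; Δt_x=1.0353, Δt_y=3.8637
    x: enter (4,4) at t=0.7972
    x: enter (3,4) at t=1.8324
    y: enter (3,3) at t=2.7432
    x: enter (2,3) at t=2.8677
    x: enter (1,3) at t=3.9030
    x: enter (0,3) at t=4.9383 ← occupied
  → r_2 = 4.9383
beam 3: φ=0°, α=240°
  dir = (cos 240°, sin 240°) = (-0.5000, -0.8660); from cell (5,4)
  next x-line at t=1.5400, next y-line at t=0.8198; Δt_x=2.0000, Δt_y=1.1547
    y: enter (5,3) at t=0.8198
    x: enter (4,3) at t=1.5400
    y: enter (4,2) at t=1.9745
    y: enter (4,1) at t=3.1292 ← occupied
  → r_3 = 3.1292
beam 4: φ=45°, α=285°
  dir = (cos 285°, sin 285°) = (0.2588, -0.9659); from cell (5,4)
  next x-line at t=0.8887, next y-line at t=0.7350; Δt_x=3.8637, Δt_y=1.0353
    y: enter (5,3) at t=0.7350
    x: enter (6,3) at t=0.8887 ← occupied
  → r_4 = 0.8887
beam 5: φ=90°, α=330°
  dir = (cos 330°, sin 330°) = (0.8660, -0.5000); from cell (5,4)
  next x-line at t=0.2656, next y-line at t=1.4200; Δt_x=1.1547, Δt_y=2.0000
    x: enter (6,4) at t=0.2656 ← occupied
  → r_5 = 0.2656

ranges = [2.5800, 4.9383, 3.1292, 0.8887, 0.2656]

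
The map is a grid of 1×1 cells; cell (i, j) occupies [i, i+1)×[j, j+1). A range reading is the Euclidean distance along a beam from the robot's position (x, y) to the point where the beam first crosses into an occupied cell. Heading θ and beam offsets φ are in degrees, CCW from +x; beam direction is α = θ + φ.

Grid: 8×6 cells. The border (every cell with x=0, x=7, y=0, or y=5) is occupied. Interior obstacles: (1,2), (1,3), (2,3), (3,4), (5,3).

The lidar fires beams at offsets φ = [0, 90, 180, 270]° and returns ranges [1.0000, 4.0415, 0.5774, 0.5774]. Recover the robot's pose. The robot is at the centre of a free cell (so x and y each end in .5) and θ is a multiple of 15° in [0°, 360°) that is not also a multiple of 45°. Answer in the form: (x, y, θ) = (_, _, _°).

The pose lattice has 19·16 = 304 candidates. Test each by forward raycasting.
  (1.5, 1.5, 195°): beam 1 = 0.5176 ≠ 1.0000 ✗
  (1.5, 4.5, 255°): beam 1 = 0.5176 ≠ 1.0000 ✗
  (2.5, 2.5, 120°): beam 1 = 0.5774 ≠ 1.0000 ✗
  (3.5, 2.5, 195°): beam 1 = 1.5529 ≠ 1.0000 ✗
  …
  (6.5, 1.5, 60°): r_1=1.0000, r_2=4.0415, r_3=0.5774, r_4=0.5774 — all match ✓
Only this pose fits every beam.

(x, y, θ) = (6.5, 1.5, 60°)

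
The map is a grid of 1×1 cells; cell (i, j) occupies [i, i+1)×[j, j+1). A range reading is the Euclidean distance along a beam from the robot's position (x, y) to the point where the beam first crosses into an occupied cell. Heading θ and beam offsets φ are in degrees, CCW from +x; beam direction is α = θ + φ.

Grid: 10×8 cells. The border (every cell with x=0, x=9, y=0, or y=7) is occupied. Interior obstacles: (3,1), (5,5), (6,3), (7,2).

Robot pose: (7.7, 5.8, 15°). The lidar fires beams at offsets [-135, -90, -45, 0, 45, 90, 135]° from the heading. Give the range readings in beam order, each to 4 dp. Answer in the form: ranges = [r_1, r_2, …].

beam 1: φ=-135°, α=240°
  direction (-0.5000, -0.8660); cell (7,5); t to first gridline: x 1.4000, y 0.9238 (then +2.0000 / +1.1547)
    (7,4) via y @ 0.9238
    (6,4) via x @ 1.4000
    (6,3) via y @ 2.0785  # hit
  → r_1 = 2.0785
beam 2: φ=-90°, α=285°
  direction (0.2588, -0.9659); cell (7,5); t to first gridline: x 1.1591, y 0.8282 (then +3.8637 / +1.0353)
    (7,4) via y @ 0.8282
    (8,4) via x @ 1.1591
    (8,3) via y @ 1.8635
    (8,2) via y @ 2.8988
    (8,1) via y @ 3.9340
    (8,0) via y @ 4.9693  # hit
  → r_2 = 4.9693
beam 3: φ=-45°, α=330°
  direction (0.8660, -0.5000); cell (7,5); t to first gridline: x 0.3464, y 1.6000 (then +1.1547 / +2.0000)
    (8,5) via x @ 0.3464
    (9,5) via x @ 1.5011  # hit
  → r_3 = 1.5011
beam 4: φ=0°, α=15°
  direction (0.9659, 0.2588); cell (7,5); t to first gridline: x 0.3106, y 0.7727 (then +1.0353 / +3.8637)
    (8,5) via x @ 0.3106
    (8,6) via y @ 0.7727
    (9,6) via x @ 1.3459  # hit
  → r_4 = 1.3459
beam 5: φ=45°, α=60°
  direction (0.5000, 0.8660); cell (7,5); t to first gridline: x 0.6000, y 0.2309 (then +2.0000 / +1.1547)
    (7,6) via y @ 0.2309
    (8,6) via x @ 0.6000
    (8,7) via y @ 1.3856  # hit
  → r_5 = 1.3856
beam 6: φ=90°, α=105°
  direction (-0.2588, 0.9659); cell (7,5); t to first gridline: x 2.7046, y 0.2071 (then +3.8637 / +1.0353)
    (7,6) via y @ 0.2071
    (7,7) via y @ 1.2423  # hit
  → r_6 = 1.2423
beam 7: φ=135°, α=150°
  direction (-0.8660, 0.5000); cell (7,5); t to first gridline: x 0.8083, y 0.4000 (then +1.1547 / +2.0000)
    (7,6) via y @ 0.4000
    (6,6) via x @ 0.8083
    (5,6) via x @ 1.9630
    (5,7) via y @ 2.4000  # hit
  → r_7 = 2.4000

ranges = [2.0785, 4.9693, 1.5011, 1.3459, 1.3856, 1.2423, 2.4000]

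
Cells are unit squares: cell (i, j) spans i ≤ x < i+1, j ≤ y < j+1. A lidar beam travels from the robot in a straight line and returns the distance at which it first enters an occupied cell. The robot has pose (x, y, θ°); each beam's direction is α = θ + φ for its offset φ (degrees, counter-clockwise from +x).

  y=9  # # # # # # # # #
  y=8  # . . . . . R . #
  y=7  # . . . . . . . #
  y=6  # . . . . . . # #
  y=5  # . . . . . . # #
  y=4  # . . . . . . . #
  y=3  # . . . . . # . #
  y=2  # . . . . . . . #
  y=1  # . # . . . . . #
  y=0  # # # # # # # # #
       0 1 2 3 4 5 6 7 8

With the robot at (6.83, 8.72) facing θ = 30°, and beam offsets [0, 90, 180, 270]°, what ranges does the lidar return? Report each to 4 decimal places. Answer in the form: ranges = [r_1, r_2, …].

ranges = [0.5600, 0.3233, 6.7319, 1.9861]

beam 1: φ=0°, α=30°
  direction (0.8660, 0.5000); cell (6,8); t to first gridline: x 0.1963, y 0.5600 (then +1.1547 / +2.0000)
    (7,8) via x @ 0.1963
    (7,9) via y @ 0.5600  # hit
  → r_1 = 0.5600
beam 2: φ=90°, α=120°
  direction (-0.5000, 0.8660); cell (6,8); t to first gridline: x 1.6600, y 0.3233 (then +2.0000 / +1.1547)
    (6,9) via y @ 0.3233  # hit
  → r_2 = 0.3233
beam 3: φ=180°, α=210°
  direction (-0.8660, -0.5000); cell (6,8); t to first gridline: x 0.9584, y 1.4400 (then +1.1547 / +2.0000)
    (5,8) via x @ 0.9584
    (5,7) via y @ 1.4400
    (4,7) via x @ 2.1131
    (3,7) via x @ 3.2678
    (3,6) via y @ 3.4400
    (2,6) via x @ 4.4225
    (2,5) via y @ 5.4400
    (1,5) via x @ 5.5772
    (0,5) via x @ 6.7319  # hit
  → r_3 = 6.7319
beam 4: φ=270°, α=300°
  direction (0.5000, -0.8660); cell (6,8); t to first gridline: x 0.3400, y 0.8314 (then +2.0000 / +1.1547)
    (7,8) via x @ 0.3400
    (7,7) via y @ 0.8314
    (7,6) via y @ 1.9861  # hit
  → r_4 = 1.9861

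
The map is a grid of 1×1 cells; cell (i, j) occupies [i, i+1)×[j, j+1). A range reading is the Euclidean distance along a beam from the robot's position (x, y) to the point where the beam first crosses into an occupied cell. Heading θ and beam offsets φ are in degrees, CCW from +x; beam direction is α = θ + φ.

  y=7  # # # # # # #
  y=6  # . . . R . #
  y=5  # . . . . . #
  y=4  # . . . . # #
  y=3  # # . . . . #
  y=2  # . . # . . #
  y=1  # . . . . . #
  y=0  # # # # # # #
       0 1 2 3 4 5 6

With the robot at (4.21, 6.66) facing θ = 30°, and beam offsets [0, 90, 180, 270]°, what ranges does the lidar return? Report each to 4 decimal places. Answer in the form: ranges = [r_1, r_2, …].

ranges = [0.6800, 0.3926, 3.7066, 1.9168]

beam 1: φ=0°, α=30°
  d=(0.8660,0.5000)  start (4,6)  tX=0.9122 tY=0.6800  stride 1/|dx|=1.1547 1/|dy|=2.0000
    cross y-line → (4,7), t=0.6800 (wall)
  → r_1 = 0.6800
beam 2: φ=90°, α=120°
  d=(-0.5000,0.8660)  start (4,6)  tX=0.4200 tY=0.3926  stride 1/|dx|=2.0000 1/|dy|=1.1547
    cross y-line → (4,7), t=0.3926 (wall)
  → r_2 = 0.3926
beam 3: φ=180°, α=210°
  d=(-0.8660,-0.5000)  start (4,6)  tX=0.2425 tY=1.3200  stride 1/|dx|=1.1547 1/|dy|=2.0000
    cross x-line → (3,6), t=0.2425
    cross y-line → (3,5), t=1.3200
    cross x-line → (2,5), t=1.3972
    cross x-line → (1,5), t=2.5519
    cross y-line → (1,4), t=3.3200
    cross x-line → (0,4), t=3.7066 (wall)
  → r_3 = 3.7066
beam 4: φ=270°, α=300°
  d=(0.5000,-0.8660)  start (4,6)  tX=1.5800 tY=0.7621  stride 1/|dx|=2.0000 1/|dy|=1.1547
    cross y-line → (4,5), t=0.7621
    cross x-line → (5,5), t=1.5800
    cross y-line → (5,4), t=1.9168 (wall)
  → r_4 = 1.9168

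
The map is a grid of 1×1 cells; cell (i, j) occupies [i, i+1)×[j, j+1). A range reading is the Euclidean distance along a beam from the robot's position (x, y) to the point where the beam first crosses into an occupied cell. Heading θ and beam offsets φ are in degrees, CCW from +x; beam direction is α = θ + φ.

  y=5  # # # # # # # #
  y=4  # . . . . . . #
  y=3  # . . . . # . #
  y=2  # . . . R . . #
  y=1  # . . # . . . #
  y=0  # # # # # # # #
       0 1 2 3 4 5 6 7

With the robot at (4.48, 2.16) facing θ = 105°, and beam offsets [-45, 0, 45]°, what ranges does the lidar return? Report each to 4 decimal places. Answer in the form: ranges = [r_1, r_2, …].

ranges = [1.0400, 2.9402, 4.0184]

beam 1: φ=-45°, α=60°
  d=(0.5000,0.8660)  start (4,2)  tX=1.0400 tY=0.9699  stride 1/|dx|=2.0000 1/|dy|=1.1547
    cross y-line → (4,3), t=0.9699
    cross x-line → (5,3), t=1.0400 (wall)
  → r_1 = 1.0400
beam 2: φ=0°, α=105°
  d=(-0.2588,0.9659)  start (4,2)  tX=1.8546 tY=0.8696  stride 1/|dx|=3.8637 1/|dy|=1.0353
    cross y-line → (4,3), t=0.8696
    cross x-line → (3,3), t=1.8546
    cross y-line → (3,4), t=1.9049
    cross y-line → (3,5), t=2.9402 (wall)
  → r_2 = 2.9402
beam 3: φ=45°, α=150°
  d=(-0.8660,0.5000)  start (4,2)  tX=0.5543 tY=1.6800  stride 1/|dx|=1.1547 1/|dy|=2.0000
    cross x-line → (3,2), t=0.5543
    cross y-line → (3,3), t=1.6800
    cross x-line → (2,3), t=1.7090
    cross x-line → (1,3), t=2.8637
    cross y-line → (1,4), t=3.6800
    cross x-line → (0,4), t=4.0184 (wall)
  → r_3 = 4.0184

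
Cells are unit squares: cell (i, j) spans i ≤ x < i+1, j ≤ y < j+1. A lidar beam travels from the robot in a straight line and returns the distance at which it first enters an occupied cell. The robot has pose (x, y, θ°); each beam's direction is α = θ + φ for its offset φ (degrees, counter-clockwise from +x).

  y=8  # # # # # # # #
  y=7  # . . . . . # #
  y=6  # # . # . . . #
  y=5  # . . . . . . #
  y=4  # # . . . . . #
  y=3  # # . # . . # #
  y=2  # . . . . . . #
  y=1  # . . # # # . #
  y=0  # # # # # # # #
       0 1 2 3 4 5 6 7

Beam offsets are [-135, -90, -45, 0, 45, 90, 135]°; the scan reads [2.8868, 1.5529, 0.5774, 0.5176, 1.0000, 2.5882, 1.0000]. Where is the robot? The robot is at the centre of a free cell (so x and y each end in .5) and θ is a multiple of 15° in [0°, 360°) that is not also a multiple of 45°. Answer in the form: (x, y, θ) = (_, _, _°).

(x, y, θ) = (4.5, 7.5, 105°)

Enumerate (i+0.5, j+0.5, θ) over the 32 free cells and 16 admissible headings. For each, cast all 7 beams and compare to the given ranges.
  (1.5, 7.5, 345°): beam 1 = 0.5774 ≠ 2.8868 ✗
  (2.5, 1.5, 150°): beam 1 = 0.5176 ≠ 2.8868 ✗
  (5.5, 7.5, 210°): beam 1 = 0.5176 ≠ 2.8868 ✗
  (5.5, 7.5, 165°): beam 1 = 0.5774 ≠ 2.8868 ✗
  …
  (4.5, 7.5, 105°): r_1=2.8868, r_2=1.5529, r_3=0.5774, r_4=0.5176, r_5=1.0000, r_6=2.5882, r_7=1.0000 — all match ✓
Unique over the lattice → pose = (4.5, 7.5, 105°).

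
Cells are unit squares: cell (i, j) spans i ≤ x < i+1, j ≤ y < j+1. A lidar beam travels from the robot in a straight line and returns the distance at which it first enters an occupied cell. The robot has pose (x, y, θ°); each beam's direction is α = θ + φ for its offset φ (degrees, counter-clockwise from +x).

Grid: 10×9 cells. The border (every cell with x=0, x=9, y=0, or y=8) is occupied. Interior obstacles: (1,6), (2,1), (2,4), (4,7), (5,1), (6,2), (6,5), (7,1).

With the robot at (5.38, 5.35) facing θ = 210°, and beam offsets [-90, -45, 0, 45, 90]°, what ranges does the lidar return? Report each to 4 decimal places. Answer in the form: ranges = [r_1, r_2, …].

beam 1: φ=-90°, α=120°
  direction (-0.5000, 0.8660); cell (5,5); t to first gridline: x 0.7600, y 0.7506 (then +2.0000 / +1.1547)
    (5,6) via y @ 0.7506
    (4,6) via x @ 0.7600
    (4,7) via y @ 1.9053  # hit
  → r_1 = 1.9053
beam 2: φ=-45°, α=165°
  direction (-0.9659, 0.2588); cell (5,5); t to first gridline: x 0.3934, y 2.5114 (then +1.0353 / +3.8637)
    (4,5) via x @ 0.3934
    (3,5) via x @ 1.4287
    (2,5) via x @ 2.4640
    (2,6) via y @ 2.5114
    (1,6) via x @ 3.4992  # hit
  → r_2 = 3.4992
beam 3: φ=0°, α=210°
  direction (-0.8660, -0.5000); cell (5,5); t to first gridline: x 0.4388, y 0.7000 (then +1.1547 / +2.0000)
    (4,5) via x @ 0.4388
    (4,4) via y @ 0.7000
    (3,4) via x @ 1.5935
    (3,3) via y @ 2.7000
    (2,3) via x @ 2.7482
    (1,3) via x @ 3.9029
    (1,2) via y @ 4.7000
    (0,2) via x @ 5.0576  # hit
  → r_3 = 5.0576
beam 4: φ=45°, α=255°
  direction (-0.2588, -0.9659); cell (5,5); t to first gridline: x 1.4682, y 0.3623 (then +3.8637 / +1.0353)
    (5,4) via y @ 0.3623
    (5,3) via y @ 1.3976
    (4,3) via x @ 1.4682
    (4,2) via y @ 2.4329
    (4,1) via y @ 3.4682
    (4,0) via y @ 4.5035  # hit
  → r_4 = 4.5035
beam 5: φ=90°, α=300°
  direction (0.5000, -0.8660); cell (5,5); t to first gridline: x 1.2400, y 0.4041 (then +2.0000 / +1.1547)
    (5,4) via y @ 0.4041
    (6,4) via x @ 1.2400
    (6,3) via y @ 1.5588
    (6,2) via y @ 2.7135  # hit
  → r_5 = 2.7135

ranges = [1.9053, 3.4992, 5.0576, 4.5035, 2.7135]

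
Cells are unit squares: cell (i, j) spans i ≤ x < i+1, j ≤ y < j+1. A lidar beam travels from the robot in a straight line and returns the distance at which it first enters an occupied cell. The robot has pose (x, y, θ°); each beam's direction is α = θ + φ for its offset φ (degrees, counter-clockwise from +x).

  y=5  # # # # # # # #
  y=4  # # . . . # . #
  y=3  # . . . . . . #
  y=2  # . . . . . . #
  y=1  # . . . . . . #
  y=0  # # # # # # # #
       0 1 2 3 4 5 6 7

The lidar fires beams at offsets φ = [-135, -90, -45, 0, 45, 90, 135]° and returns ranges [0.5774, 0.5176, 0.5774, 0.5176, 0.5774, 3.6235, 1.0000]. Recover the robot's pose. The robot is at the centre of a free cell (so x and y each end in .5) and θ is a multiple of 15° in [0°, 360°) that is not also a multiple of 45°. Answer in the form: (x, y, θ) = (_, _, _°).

Enumerate (i+0.5, j+0.5, θ) over the 22 free cells and 16 admissible headings. For each, cast all 7 beams and compare to the given ranges.
  (4.5, 4.5, 150°): beam 1 = 0.5176 ≠ 0.5774 ✗
  (2.5, 3.5, 285°): beam 1 = 1.0000 ≠ 0.5774 ✗
  (3.5, 1.5, 300°): beam 1 = 2.5882 ≠ 0.5774 ✗
  (4.5, 3.5, 210°): beam 1 = 1.5529 ≠ 0.5774 ✗
  (2.5, 1.5, 60°): beam 1 = 0.5176 ≠ 0.5774 ✗
  …
  (6.5, 4.5, 165°): r_1=0.5774, r_2=0.5176, r_3=0.5774, r_4=0.5176, r_5=0.5774, r_6=3.6235, r_7=1.0000 — all match ✓
No second candidate reproduces the full scan.

(x, y, θ) = (6.5, 4.5, 165°)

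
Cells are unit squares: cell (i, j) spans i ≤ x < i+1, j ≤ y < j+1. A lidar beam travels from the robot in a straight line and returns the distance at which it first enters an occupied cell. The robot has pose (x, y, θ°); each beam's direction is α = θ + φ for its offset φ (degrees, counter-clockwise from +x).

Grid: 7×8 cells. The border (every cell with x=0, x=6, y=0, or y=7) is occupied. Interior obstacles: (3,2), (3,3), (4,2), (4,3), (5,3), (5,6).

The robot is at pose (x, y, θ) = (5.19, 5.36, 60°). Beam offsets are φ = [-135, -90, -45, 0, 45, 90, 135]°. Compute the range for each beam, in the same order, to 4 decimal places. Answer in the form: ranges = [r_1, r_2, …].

beam 1: φ=-135°, α=285°
  direction (0.2588, -0.9659); cell (5,5); t to first gridline: x 3.1296, y 0.3727 (then +3.8637 / +1.0353)
    (5,4) via y @ 0.3727
    (5,3) via y @ 1.4080  # hit
  → r_1 = 1.4080
beam 2: φ=-90°, α=330°
  direction (0.8660, -0.5000); cell (5,5); t to first gridline: x 0.9353, y 0.7200 (then +1.1547 / +2.0000)
    (5,4) via y @ 0.7200
    (6,4) via x @ 0.9353  # hit
  → r_2 = 0.9353
beam 3: φ=-45°, α=15°
  direction (0.9659, 0.2588); cell (5,5); t to first gridline: x 0.8386, y 2.4728 (then +1.0353 / +3.8637)
    (6,5) via x @ 0.8386  # hit
  → r_3 = 0.8386
beam 4: φ=0°, α=60°
  direction (0.5000, 0.8660); cell (5,5); t to first gridline: x 1.6200, y 0.7390 (then +2.0000 / +1.1547)
    (5,6) via y @ 0.7390  # hit
  → r_4 = 0.7390
beam 5: φ=45°, α=105°
  direction (-0.2588, 0.9659); cell (5,5); t to first gridline: x 0.7341, y 0.6626 (then +3.8637 / +1.0353)
    (5,6) via y @ 0.6626  # hit
  → r_5 = 0.6626
beam 6: φ=90°, α=150°
  direction (-0.8660, 0.5000); cell (5,5); t to first gridline: x 0.2194, y 1.2800 (then +1.1547 / +2.0000)
    (4,5) via x @ 0.2194
    (4,6) via y @ 1.2800
    (3,6) via x @ 1.3741
    (2,6) via x @ 2.5288
    (2,7) via y @ 3.2800  # hit
  → r_6 = 3.2800
beam 7: φ=135°, α=195°
  direction (-0.9659, -0.2588); cell (5,5); t to first gridline: x 0.1967, y 1.3909 (then +1.0353 / +3.8637)
    (4,5) via x @ 0.1967
    (3,5) via x @ 1.2320
    (3,4) via y @ 1.3909
    (2,4) via x @ 2.2673
    (1,4) via x @ 3.3025
    (0,4) via x @ 4.3378  # hit
  → r_7 = 4.3378

ranges = [1.4080, 0.9353, 0.8386, 0.7390, 0.6626, 3.2800, 4.3378]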